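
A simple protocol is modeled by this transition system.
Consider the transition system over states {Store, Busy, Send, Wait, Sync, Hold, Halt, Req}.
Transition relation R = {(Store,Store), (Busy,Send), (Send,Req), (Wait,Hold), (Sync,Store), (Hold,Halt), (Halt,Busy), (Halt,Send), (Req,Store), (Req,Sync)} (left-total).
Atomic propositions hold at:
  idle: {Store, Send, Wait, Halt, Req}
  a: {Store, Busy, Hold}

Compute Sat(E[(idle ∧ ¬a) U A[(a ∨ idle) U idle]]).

Sat(¬a) = {Send, Wait, Sync, Halt, Req}
Sat(idle ∧ ¬a) = {Send, Wait, Halt, Req}
Sat(a ∨ idle) = {Store, Busy, Send, Wait, Hold, Halt, Req}
A[(a ∨ idle) U idle]: least fixpoint, start Z0 = Sat(idle) = {Store, Send, Wait, Halt, Req}, add states in Sat(a ∨ idle) with every successor in Z. Z1 = {Store, Busy, Send, Wait, Hold, Halt, Req}; fixed.
Sat(A[(a ∨ idle) U idle]) = {Store, Busy, Send, Wait, Hold, Halt, Req}
E[(idle ∧ ¬a) U A[(a ∨ idle) U idle]]: least fixpoint, start Z0 = Sat(A[(a ∨ idle) U idle]) = {Store, Busy, Send, Wait, Hold, Halt, Req}, add states in Sat(idle ∧ ¬a) with some successor in Z. Already a fixed point.
Sat(E[(idle ∧ ¬a) U A[(a ∨ idle) U idle]]) = {Store, Busy, Send, Wait, Hold, Halt, Req}

{Store, Busy, Send, Wait, Hold, Halt, Req}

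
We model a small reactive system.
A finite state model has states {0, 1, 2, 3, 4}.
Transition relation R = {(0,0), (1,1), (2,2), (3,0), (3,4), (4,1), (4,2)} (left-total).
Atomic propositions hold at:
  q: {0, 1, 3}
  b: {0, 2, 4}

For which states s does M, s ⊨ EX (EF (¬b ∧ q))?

{1, 3, 4}

Sat(¬b) = {1, 3}
Sat(¬b ∧ q) = {1, 3}
EF (¬b ∧ q): least fixpoint, start Z0 = {1, 3}, add states with some successor in Z. Z1 = {1, 3, 4}; fixed.
Sat(EF (¬b ∧ q)) = {1, 3, 4}
Sat(EX (EF (¬b ∧ q))) = {s : some successor in {1, 3, 4}} = {1, 3, 4}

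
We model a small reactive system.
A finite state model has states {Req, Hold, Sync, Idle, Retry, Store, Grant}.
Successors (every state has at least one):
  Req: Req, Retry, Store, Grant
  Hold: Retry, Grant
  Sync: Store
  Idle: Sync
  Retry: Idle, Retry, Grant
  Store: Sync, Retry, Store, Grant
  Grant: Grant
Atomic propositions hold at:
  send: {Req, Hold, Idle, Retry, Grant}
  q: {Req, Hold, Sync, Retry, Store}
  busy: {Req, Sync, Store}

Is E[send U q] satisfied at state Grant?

No

E[send U q]: least fixpoint, start Z0 = Sat(q) = {Req, Hold, Sync, Retry, Store}, add states in Sat(send) with some successor in Z. Z1 = {Req, Hold, Sync, Idle, Retry, Store}; fixed.
Sat(E[send U q]) = {Req, Hold, Sync, Idle, Retry, Store}
Grant ∉ Sat(E[send U q]) = {Req, Hold, Sync, Idle, Retry, Store}, so the formula does not hold at Grant.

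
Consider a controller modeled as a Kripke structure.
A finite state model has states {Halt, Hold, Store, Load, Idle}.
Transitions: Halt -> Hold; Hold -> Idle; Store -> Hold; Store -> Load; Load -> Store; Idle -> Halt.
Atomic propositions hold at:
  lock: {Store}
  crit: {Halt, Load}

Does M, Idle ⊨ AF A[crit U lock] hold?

No

A[crit U lock]: least fixpoint, start Z0 = Sat(lock) = {Store}, add states in Sat(crit) with every successor in Z. Z1 = {Store, Load}; fixed.
Sat(A[crit U lock]) = {Store, Load}
AF A[crit U lock]: least fixpoint, start Z0 = {Store, Load}, add states with every successor in Z. Already a fixed point.
Sat(AF A[crit U lock]) = {Store, Load}
Idle ∉ Sat(AF A[crit U lock]) = {Store, Load}, so the formula does not hold at Idle.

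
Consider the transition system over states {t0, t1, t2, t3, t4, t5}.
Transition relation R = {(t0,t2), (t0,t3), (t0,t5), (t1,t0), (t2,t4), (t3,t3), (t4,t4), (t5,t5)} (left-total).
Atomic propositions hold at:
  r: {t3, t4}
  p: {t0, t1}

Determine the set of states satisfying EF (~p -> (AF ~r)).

Sat(~p) = {t2, t3, t4, t5}
Sat(~r) = {t0, t1, t2, t5}
AF ~r: least fixpoint, start Z0 = {t0, t1, t2, t5}, add states with every successor in Z. Already a fixed point.
Sat(AF ~r) = {t0, t1, t2, t5}
Sat(~p -> (AF ~r)) = {t0, t1, t2, t5}
EF (~p -> (AF ~r)): least fixpoint, start Z0 = {t0, t1, t2, t5}, add states with some successor in Z. Already a fixed point.
Sat(EF (~p -> (AF ~r))) = {t0, t1, t2, t5}

{t0, t1, t2, t5}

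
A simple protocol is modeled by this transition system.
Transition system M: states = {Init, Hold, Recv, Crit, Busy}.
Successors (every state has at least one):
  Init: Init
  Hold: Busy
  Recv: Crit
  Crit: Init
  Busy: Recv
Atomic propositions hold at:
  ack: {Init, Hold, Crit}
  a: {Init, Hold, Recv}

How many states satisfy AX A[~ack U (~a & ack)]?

Sat(~ack) = {Recv, Busy}
Sat(~a) = {Crit, Busy}
Sat(~a & ack) = {Crit}
A[~ack U (~a & ack)]: least fixpoint, start Z0 = Sat((~a & ack)) = {Crit}, add states in Sat(~ack) with every successor in Z. Z1 = {Recv, Crit}; Z2 = {Recv, Crit, Busy}; fixed.
Sat(A[~ack U (~a & ack)]) = {Recv, Crit, Busy}
Sat(AX A[~ack U (~a & ack)]) = {s : every successor in {Recv, Crit, Busy}} = {Hold, Recv, Busy}
|Sat(AX A[~ack U (~a & ack)])| = |{Hold, Recv, Busy}| = 3.

3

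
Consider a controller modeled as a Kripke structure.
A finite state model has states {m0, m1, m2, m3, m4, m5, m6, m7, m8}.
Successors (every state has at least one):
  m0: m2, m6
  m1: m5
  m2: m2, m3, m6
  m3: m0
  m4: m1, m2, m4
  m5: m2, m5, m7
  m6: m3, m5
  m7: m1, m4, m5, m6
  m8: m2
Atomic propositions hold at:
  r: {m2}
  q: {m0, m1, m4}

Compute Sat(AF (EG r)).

{m2, m8}

EG r: greatest fixpoint, start Z0 = {m2}, keep only states in Sat with some successor in Z. Already a fixed point.
Sat(EG r) = {m2}
AF (EG r): least fixpoint, start Z0 = {m2}, add states with every successor in Z. Z1 = {m2, m8}; fixed.
Sat(AF (EG r)) = {m2, m8}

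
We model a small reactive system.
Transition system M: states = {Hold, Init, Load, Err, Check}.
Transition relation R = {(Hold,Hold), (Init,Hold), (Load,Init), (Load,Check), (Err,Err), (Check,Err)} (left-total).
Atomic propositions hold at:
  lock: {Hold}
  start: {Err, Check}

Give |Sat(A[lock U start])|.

A[lock U start]: least fixpoint, start Z0 = Sat(start) = {Err, Check}, add states in Sat(lock) with every successor in Z. Already a fixed point.
Sat(A[lock U start]) = {Err, Check}
|Sat(A[lock U start])| = |{Err, Check}| = 2.

2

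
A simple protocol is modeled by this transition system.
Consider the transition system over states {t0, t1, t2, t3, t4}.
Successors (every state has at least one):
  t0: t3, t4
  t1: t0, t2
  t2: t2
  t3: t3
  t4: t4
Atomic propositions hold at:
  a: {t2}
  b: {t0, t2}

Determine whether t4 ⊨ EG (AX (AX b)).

Sat(AX b) = {s : every successor in {t0, t2}} = {t1, t2}
Sat(AX (AX b)) = {s : every successor in {t1, t2}} = {t2}
EG (AX (AX b)): greatest fixpoint, start Z0 = {t2}, keep only states in Sat with some successor in Z. Already a fixed point.
Sat(EG (AX (AX b))) = {t2}
t4 ∉ Sat(EG (AX (AX b))) = {t2}, so the formula does not hold at t4.

No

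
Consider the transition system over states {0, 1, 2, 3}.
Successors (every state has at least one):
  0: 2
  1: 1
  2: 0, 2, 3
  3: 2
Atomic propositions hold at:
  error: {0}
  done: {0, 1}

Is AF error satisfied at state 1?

No

AF error: least fixpoint, start Z0 = {0}, add states with every successor in Z. Already a fixed point.
Sat(AF error) = {0}
1 ∉ Sat(AF error) = {0}, so the formula does not hold at 1.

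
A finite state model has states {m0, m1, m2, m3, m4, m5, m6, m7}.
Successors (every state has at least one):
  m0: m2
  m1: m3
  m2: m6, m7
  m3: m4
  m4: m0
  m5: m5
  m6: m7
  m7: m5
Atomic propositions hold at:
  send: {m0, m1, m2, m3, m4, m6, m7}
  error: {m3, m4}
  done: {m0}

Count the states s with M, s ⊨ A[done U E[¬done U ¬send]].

5

Sat(¬done) = {m1, m2, m3, m4, m5, m6, m7}
Sat(¬send) = {m5}
E[¬done U ¬send]: least fixpoint, start Z0 = Sat(¬send) = {m5}, add states in Sat(¬done) with some successor in Z. Z1 = {m5, m7}; Z2 = {m2, m5, m6, m7}; fixed.
Sat(E[¬done U ¬send]) = {m2, m5, m6, m7}
A[done U E[¬done U ¬send]]: least fixpoint, start Z0 = Sat(E[¬done U ¬send]) = {m2, m5, m6, m7}, add states in Sat(done) with every successor in Z. Z1 = {m0, m2, m5, m6, m7}; fixed.
Sat(A[done U E[¬done U ¬send]]) = {m0, m2, m5, m6, m7}
|Sat(A[done U E[¬done U ¬send]])| = |{m0, m2, m5, m6, m7}| = 5.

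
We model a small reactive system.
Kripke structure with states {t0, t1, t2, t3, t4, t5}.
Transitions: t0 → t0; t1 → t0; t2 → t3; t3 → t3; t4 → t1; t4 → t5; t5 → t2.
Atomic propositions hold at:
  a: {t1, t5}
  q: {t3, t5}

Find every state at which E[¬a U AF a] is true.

Sat(¬a) = {t0, t2, t3, t4}
AF a: least fixpoint, start Z0 = {t1, t5}, add states with every successor in Z. Z1 = {t1, t4, t5}; fixed.
Sat(AF a) = {t1, t4, t5}
E[¬a U AF a]: least fixpoint, start Z0 = Sat(AF a) = {t1, t4, t5}, add states in Sat(¬a) with some successor in Z. Already a fixed point.
Sat(E[¬a U AF a]) = {t1, t4, t5}

{t1, t4, t5}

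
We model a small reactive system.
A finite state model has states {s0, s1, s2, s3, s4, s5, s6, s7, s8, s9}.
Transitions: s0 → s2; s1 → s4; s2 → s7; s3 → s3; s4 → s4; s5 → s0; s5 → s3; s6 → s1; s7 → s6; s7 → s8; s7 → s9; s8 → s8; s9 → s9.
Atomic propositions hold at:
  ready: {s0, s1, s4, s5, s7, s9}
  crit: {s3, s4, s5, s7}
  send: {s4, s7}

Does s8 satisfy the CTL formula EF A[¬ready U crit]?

No

Sat(¬ready) = {s2, s3, s6, s8}
A[¬ready U crit]: least fixpoint, start Z0 = Sat(crit) = {s3, s4, s5, s7}, add states in Sat(¬ready) with every successor in Z. Z1 = {s2, s3, s4, s5, s7}; fixed.
Sat(A[¬ready U crit]) = {s2, s3, s4, s5, s7}
EF A[¬ready U crit]: least fixpoint, start Z0 = {s2, s3, s4, s5, s7}, add states with some successor in Z. Z1 = {s0, s1, s2, s3, s4, s5, s7}; Z2 = {s0, s1, s2, s3, s4, s5, s6, s7}; fixed.
Sat(EF A[¬ready U crit]) = {s0, s1, s2, s3, s4, s5, s6, s7}
s8 ∉ Sat(EF A[¬ready U crit]) = {s0, s1, s2, s3, s4, s5, s6, s7}, so the formula does not hold at s8.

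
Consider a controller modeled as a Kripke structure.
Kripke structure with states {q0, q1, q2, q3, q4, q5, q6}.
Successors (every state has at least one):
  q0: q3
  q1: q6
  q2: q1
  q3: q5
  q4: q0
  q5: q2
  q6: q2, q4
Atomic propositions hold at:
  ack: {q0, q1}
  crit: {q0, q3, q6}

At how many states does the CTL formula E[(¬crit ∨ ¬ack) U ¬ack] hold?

Sat(¬crit) = {q1, q2, q4, q5}
Sat(¬ack) = {q2, q3, q4, q5, q6}
Sat(¬crit ∨ ¬ack) = {q1, q2, q3, q4, q5, q6}
E[(¬crit ∨ ¬ack) U ¬ack]: least fixpoint, start Z0 = Sat(¬ack) = {q2, q3, q4, q5, q6}, add states in Sat(¬crit ∨ ¬ack) with some successor in Z. Z1 = {q1, q2, q3, q4, q5, q6}; fixed.
Sat(E[(¬crit ∨ ¬ack) U ¬ack]) = {q1, q2, q3, q4, q5, q6}
|Sat(E[(¬crit ∨ ¬ack) U ¬ack])| = |{q1, q2, q3, q4, q5, q6}| = 6.

6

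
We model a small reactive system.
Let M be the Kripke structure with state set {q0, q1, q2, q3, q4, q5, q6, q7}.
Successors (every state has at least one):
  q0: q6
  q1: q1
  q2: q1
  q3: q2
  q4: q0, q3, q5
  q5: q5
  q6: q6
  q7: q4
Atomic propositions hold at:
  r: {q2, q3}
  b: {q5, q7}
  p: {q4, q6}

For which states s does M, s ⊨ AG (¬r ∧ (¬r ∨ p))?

Sat(¬r) = {q0, q1, q4, q5, q6, q7}
Sat(¬r ∨ p) = {q0, q1, q4, q5, q6, q7}
Sat(¬r ∧ (¬r ∨ p)) = {q0, q1, q4, q5, q6, q7}
AG (¬r ∧ (¬r ∨ p)): greatest fixpoint, start Z0 = {q0, q1, q4, q5, q6, q7}, keep only states in Sat with every successor in Z. Z1 = {q0, q1, q5, q6, q7}; Z2 = {q0, q1, q5, q6}; fixed.
Sat(AG (¬r ∧ (¬r ∨ p))) = {q0, q1, q5, q6}

{q0, q1, q5, q6}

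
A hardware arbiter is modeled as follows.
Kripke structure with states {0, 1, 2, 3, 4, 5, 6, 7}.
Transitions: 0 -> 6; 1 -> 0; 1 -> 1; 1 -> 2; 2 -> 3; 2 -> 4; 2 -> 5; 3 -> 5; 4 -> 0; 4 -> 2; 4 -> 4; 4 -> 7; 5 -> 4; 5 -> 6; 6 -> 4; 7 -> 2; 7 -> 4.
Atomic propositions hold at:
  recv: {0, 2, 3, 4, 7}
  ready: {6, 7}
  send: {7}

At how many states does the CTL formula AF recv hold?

7

AF recv: least fixpoint, start Z0 = {0, 2, 3, 4, 7}, add states with every successor in Z. Z1 = {0, 2, 3, 4, 6, 7}; Z2 = {0, 2, 3, 4, 5, 6, 7}; fixed.
Sat(AF recv) = {0, 2, 3, 4, 5, 6, 7}
|Sat(AF recv)| = |{0, 2, 3, 4, 5, 6, 7}| = 7.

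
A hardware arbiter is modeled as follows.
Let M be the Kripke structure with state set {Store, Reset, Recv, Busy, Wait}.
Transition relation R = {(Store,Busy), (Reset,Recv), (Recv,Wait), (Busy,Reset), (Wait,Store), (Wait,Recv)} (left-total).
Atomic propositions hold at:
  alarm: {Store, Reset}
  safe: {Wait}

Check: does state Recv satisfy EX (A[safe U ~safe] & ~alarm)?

Yes

Sat(~safe) = {Store, Reset, Recv, Busy}
A[safe U ~safe]: least fixpoint, start Z0 = Sat(~safe) = {Store, Reset, Recv, Busy}, add states in Sat(safe) with every successor in Z. Z1 = {Store, Reset, Recv, Busy, Wait}; fixed.
Sat(A[safe U ~safe]) = {Store, Reset, Recv, Busy, Wait}
Sat(~alarm) = {Recv, Busy, Wait}
Sat(A[safe U ~safe] & ~alarm) = {Recv, Busy, Wait}
Sat(EX (A[safe U ~safe] & ~alarm)) = {s : some successor in {Recv, Busy, Wait}} = {Store, Reset, Recv, Wait}
Recv ∈ Sat(EX (A[safe U ~safe] & ~alarm)) = {Store, Reset, Recv, Wait}, so the formula holds at Recv.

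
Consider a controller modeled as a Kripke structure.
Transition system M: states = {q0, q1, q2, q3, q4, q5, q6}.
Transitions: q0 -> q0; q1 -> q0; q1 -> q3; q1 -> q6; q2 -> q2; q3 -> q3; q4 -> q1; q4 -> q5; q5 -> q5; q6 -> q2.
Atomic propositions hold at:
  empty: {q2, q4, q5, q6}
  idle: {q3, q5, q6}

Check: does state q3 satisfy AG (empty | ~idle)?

Sat(~idle) = {q0, q1, q2, q4}
Sat(empty | ~idle) = {q0, q1, q2, q4, q5, q6}
AG (empty | ~idle): greatest fixpoint, start Z0 = {q0, q1, q2, q4, q5, q6}, keep only states in Sat with every successor in Z. Z1 = {q0, q2, q4, q5, q6}; Z2 = {q0, q2, q5, q6}; fixed.
Sat(AG (empty | ~idle)) = {q0, q2, q5, q6}
q3 ∉ Sat(AG (empty | ~idle)) = {q0, q2, q5, q6}, so the formula does not hold at q3.

No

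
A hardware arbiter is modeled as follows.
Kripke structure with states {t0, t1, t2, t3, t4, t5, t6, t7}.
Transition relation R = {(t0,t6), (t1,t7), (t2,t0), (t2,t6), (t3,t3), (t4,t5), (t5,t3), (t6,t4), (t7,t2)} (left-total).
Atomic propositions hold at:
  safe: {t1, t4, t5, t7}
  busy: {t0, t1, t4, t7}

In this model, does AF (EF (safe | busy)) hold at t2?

Sat(safe | busy) = {t0, t1, t4, t5, t7}
EF (safe | busy): least fixpoint, start Z0 = {t0, t1, t4, t5, t7}, add states with some successor in Z. Z1 = {t0, t1, t2, t4, t5, t6, t7}; fixed.
Sat(EF (safe | busy)) = {t0, t1, t2, t4, t5, t6, t7}
AF (EF (safe | busy)): least fixpoint, start Z0 = {t0, t1, t2, t4, t5, t6, t7}, add states with every successor in Z. Already a fixed point.
Sat(AF (EF (safe | busy))) = {t0, t1, t2, t4, t5, t6, t7}
t2 ∈ Sat(AF (EF (safe | busy))) = {t0, t1, t2, t4, t5, t6, t7}, so the formula holds at t2.

Yes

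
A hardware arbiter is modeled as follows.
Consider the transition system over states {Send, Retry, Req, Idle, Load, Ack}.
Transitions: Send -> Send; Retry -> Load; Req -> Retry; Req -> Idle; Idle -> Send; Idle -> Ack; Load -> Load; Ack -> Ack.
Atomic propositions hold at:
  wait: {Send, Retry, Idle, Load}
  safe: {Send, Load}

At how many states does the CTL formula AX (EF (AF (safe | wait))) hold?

4

Sat(safe | wait) = {Send, Retry, Idle, Load}
AF (safe | wait): least fixpoint, start Z0 = {Send, Retry, Idle, Load}, add states with every successor in Z. Z1 = {Send, Retry, Req, Idle, Load}; fixed.
Sat(AF (safe | wait)) = {Send, Retry, Req, Idle, Load}
EF (AF (safe | wait)): least fixpoint, start Z0 = {Send, Retry, Req, Idle, Load}, add states with some successor in Z. Already a fixed point.
Sat(EF (AF (safe | wait))) = {Send, Retry, Req, Idle, Load}
Sat(AX (EF (AF (safe | wait)))) = {s : every successor in {Send, Retry, Req, Idle, Load}} = {Send, Retry, Req, Load}
|Sat(AX (EF (AF (safe | wait))))| = |{Send, Retry, Req, Load}| = 4.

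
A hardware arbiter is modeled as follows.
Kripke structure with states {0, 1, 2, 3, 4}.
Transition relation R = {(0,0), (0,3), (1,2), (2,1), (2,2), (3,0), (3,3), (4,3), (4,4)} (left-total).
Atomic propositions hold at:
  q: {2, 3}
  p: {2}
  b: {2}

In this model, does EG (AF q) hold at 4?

AF q: least fixpoint, start Z0 = {2, 3}, add states with every successor in Z. Z1 = {1, 2, 3}; fixed.
Sat(AF q) = {1, 2, 3}
EG (AF q): greatest fixpoint, start Z0 = {1, 2, 3}, keep only states in Sat with some successor in Z. Already a fixed point.
Sat(EG (AF q)) = {1, 2, 3}
4 ∉ Sat(EG (AF q)) = {1, 2, 3}, so the formula does not hold at 4.

No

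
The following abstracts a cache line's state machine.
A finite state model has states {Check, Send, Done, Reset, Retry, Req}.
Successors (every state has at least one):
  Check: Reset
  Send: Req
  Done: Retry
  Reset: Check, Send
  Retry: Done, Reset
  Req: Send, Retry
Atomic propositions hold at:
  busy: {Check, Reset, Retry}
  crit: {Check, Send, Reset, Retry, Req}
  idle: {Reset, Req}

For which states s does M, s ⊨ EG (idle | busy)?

Sat(idle | busy) = {Check, Reset, Retry, Req}
EG (idle | busy): greatest fixpoint, start Z0 = {Check, Reset, Retry, Req}, keep only states in Sat with some successor in Z. Already a fixed point.
Sat(EG (idle | busy)) = {Check, Reset, Retry, Req}

{Check, Reset, Retry, Req}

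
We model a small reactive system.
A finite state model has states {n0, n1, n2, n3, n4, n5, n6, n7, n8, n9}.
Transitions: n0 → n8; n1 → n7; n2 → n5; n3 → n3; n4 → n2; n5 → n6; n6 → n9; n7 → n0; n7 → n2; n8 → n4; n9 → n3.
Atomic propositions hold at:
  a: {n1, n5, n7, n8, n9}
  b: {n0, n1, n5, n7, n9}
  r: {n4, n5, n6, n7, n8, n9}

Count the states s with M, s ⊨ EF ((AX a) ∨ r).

Sat(AX a) = {s : every successor in {n1, n5, n7, n8, n9}} = {n0, n1, n2, n6}
Sat((AX a) ∨ r) = {n0, n1, n2, n4, n5, n6, n7, n8, n9}
EF ((AX a) ∨ r): least fixpoint, start Z0 = {n0, n1, n2, n4, n5, n6, n7, n8, n9}, add states with some successor in Z. Already a fixed point.
Sat(EF ((AX a) ∨ r)) = {n0, n1, n2, n4, n5, n6, n7, n8, n9}
|Sat(EF ((AX a) ∨ r))| = |{n0, n1, n2, n4, n5, n6, n7, n8, n9}| = 9.

9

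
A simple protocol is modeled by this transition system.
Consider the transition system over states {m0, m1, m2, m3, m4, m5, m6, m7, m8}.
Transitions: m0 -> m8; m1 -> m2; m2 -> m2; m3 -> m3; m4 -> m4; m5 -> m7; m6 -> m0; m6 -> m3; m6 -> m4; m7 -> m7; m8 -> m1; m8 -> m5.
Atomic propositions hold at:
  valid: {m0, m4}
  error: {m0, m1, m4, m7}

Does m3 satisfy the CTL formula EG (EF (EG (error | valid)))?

No

Sat(error | valid) = {m0, m1, m4, m7}
EG (error | valid): greatest fixpoint, start Z0 = {m0, m1, m4, m7}, keep only states in Sat with some successor in Z. Z1 = {m4, m7}; fixed.
Sat(EG (error | valid)) = {m4, m7}
EF (EG (error | valid)): least fixpoint, start Z0 = {m4, m7}, add states with some successor in Z. Z1 = {m4, m5, m6, m7}; Z2 = {m4, m5, m6, m7, m8}; Z3 = {m0, m4, m5, m6, m7, m8}; fixed.
Sat(EF (EG (error | valid))) = {m0, m4, m5, m6, m7, m8}
EG (EF (EG (error | valid))): greatest fixpoint, start Z0 = {m0, m4, m5, m6, m7, m8}, keep only states in Sat with some successor in Z. Already a fixed point.
Sat(EG (EF (EG (error | valid)))) = {m0, m4, m5, m6, m7, m8}
m3 ∉ Sat(EG (EF (EG (error | valid)))) = {m0, m4, m5, m6, m7, m8}, so the formula does not hold at m3.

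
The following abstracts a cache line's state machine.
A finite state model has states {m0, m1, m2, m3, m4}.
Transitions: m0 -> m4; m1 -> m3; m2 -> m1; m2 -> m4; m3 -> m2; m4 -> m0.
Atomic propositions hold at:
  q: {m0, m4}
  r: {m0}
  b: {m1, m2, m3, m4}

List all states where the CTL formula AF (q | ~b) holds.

{m0, m4}

Sat(~b) = {m0}
Sat(q | ~b) = {m0, m4}
AF (q | ~b): least fixpoint, start Z0 = {m0, m4}, add states with every successor in Z. Already a fixed point.
Sat(AF (q | ~b)) = {m0, m4}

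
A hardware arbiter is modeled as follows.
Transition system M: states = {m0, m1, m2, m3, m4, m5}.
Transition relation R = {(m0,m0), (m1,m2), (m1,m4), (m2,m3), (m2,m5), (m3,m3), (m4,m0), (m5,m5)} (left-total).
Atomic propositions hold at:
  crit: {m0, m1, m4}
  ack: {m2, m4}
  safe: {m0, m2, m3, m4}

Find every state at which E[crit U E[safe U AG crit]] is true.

AG crit: greatest fixpoint, start Z0 = {m0, m1, m4}, keep only states in Sat with every successor in Z. Z1 = {m0, m4}; fixed.
Sat(AG crit) = {m0, m4}
E[safe U AG crit]: least fixpoint, start Z0 = Sat(AG crit) = {m0, m4}, add states in Sat(safe) with some successor in Z. Already a fixed point.
Sat(E[safe U AG crit]) = {m0, m4}
E[crit U E[safe U AG crit]]: least fixpoint, start Z0 = Sat(E[safe U AG crit]) = {m0, m4}, add states in Sat(crit) with some successor in Z. Z1 = {m0, m1, m4}; fixed.
Sat(E[crit U E[safe U AG crit]]) = {m0, m1, m4}

{m0, m1, m4}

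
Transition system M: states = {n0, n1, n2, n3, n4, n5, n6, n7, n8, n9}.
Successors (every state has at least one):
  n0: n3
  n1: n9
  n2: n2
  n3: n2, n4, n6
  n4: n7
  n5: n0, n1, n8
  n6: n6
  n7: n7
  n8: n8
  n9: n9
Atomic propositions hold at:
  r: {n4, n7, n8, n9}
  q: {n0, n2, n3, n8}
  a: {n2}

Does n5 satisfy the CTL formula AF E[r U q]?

No

E[r U q]: least fixpoint, start Z0 = Sat(q) = {n0, n2, n3, n8}, add states in Sat(r) with some successor in Z. Already a fixed point.
Sat(E[r U q]) = {n0, n2, n3, n8}
AF E[r U q]: least fixpoint, start Z0 = {n0, n2, n3, n8}, add states with every successor in Z. Already a fixed point.
Sat(AF E[r U q]) = {n0, n2, n3, n8}
n5 ∉ Sat(AF E[r U q]) = {n0, n2, n3, n8}, so the formula does not hold at n5.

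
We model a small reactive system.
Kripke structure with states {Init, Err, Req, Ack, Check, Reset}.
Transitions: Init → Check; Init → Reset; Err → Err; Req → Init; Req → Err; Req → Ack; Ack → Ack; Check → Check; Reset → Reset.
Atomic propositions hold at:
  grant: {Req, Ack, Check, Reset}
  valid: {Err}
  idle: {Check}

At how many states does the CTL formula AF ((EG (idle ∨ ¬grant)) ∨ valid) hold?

Sat(¬grant) = {Init, Err}
Sat(idle ∨ ¬grant) = {Init, Err, Check}
EG (idle ∨ ¬grant): greatest fixpoint, start Z0 = {Init, Err, Check}, keep only states in Sat with some successor in Z. Already a fixed point.
Sat(EG (idle ∨ ¬grant)) = {Init, Err, Check}
Sat((EG (idle ∨ ¬grant)) ∨ valid) = {Init, Err, Check}
AF ((EG (idle ∨ ¬grant)) ∨ valid): least fixpoint, start Z0 = {Init, Err, Check}, add states with every successor in Z. Already a fixed point.
Sat(AF ((EG (idle ∨ ¬grant)) ∨ valid)) = {Init, Err, Check}
|Sat(AF ((EG (idle ∨ ¬grant)) ∨ valid))| = |{Init, Err, Check}| = 3.

3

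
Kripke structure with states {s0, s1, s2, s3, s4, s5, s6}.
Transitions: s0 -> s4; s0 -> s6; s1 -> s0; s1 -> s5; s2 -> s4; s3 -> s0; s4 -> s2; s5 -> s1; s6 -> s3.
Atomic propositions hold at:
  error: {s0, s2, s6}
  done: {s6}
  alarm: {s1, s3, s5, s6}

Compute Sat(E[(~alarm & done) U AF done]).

{s6}

Sat(~alarm) = {s0, s2, s4}
Sat(~alarm & done) = ∅
AF done: least fixpoint, start Z0 = {s6}, add states with every successor in Z. Already a fixed point.
Sat(AF done) = {s6}
E[(~alarm & done) U AF done]: least fixpoint, start Z0 = Sat(AF done) = {s6}, add states in Sat(~alarm & done) with some successor in Z. Already a fixed point.
Sat(E[(~alarm & done) U AF done]) = {s6}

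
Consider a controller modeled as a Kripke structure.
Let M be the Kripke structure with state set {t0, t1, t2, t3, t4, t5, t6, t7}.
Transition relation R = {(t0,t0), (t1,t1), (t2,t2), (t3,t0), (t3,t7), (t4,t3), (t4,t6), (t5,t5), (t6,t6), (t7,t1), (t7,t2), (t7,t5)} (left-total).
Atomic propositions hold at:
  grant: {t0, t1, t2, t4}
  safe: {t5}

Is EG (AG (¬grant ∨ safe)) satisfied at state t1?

No

Sat(¬grant) = {t3, t5, t6, t7}
Sat(¬grant ∨ safe) = {t3, t5, t6, t7}
AG (¬grant ∨ safe): greatest fixpoint, start Z0 = {t3, t5, t6, t7}, keep only states in Sat with every successor in Z. Z1 = {t5, t6}; fixed.
Sat(AG (¬grant ∨ safe)) = {t5, t6}
EG (AG (¬grant ∨ safe)): greatest fixpoint, start Z0 = {t5, t6}, keep only states in Sat with some successor in Z. Already a fixed point.
Sat(EG (AG (¬grant ∨ safe))) = {t5, t6}
t1 ∉ Sat(EG (AG (¬grant ∨ safe))) = {t5, t6}, so the formula does not hold at t1.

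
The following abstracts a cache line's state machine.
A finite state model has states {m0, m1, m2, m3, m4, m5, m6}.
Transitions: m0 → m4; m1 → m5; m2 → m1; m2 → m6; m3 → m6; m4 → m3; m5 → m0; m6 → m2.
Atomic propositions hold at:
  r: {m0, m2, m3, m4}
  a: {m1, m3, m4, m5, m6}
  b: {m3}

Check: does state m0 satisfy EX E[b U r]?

Yes

E[b U r]: least fixpoint, start Z0 = Sat(r) = {m0, m2, m3, m4}, add states in Sat(b) with some successor in Z. Already a fixed point.
Sat(E[b U r]) = {m0, m2, m3, m4}
Sat(EX E[b U r]) = {s : some successor in {m0, m2, m3, m4}} = {m0, m4, m5, m6}
m0 ∈ Sat(EX E[b U r]) = {m0, m4, m5, m6}, so the formula holds at m0.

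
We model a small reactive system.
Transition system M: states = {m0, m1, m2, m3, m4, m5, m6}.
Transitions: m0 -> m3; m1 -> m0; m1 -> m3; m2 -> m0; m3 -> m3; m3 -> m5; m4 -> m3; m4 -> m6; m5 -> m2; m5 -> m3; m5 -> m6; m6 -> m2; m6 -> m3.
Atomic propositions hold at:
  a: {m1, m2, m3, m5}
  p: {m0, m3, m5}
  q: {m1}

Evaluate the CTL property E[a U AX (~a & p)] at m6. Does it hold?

No

Sat(~a) = {m0, m4, m6}
Sat(~a & p) = {m0}
Sat(AX (~a & p)) = {s : every successor in {m0}} = {m2}
E[a U AX (~a & p)]: least fixpoint, start Z0 = Sat(AX (~a & p)) = {m2}, add states in Sat(a) with some successor in Z. Z1 = {m2, m5}; Z2 = {m2, m3, m5}; Z3 = {m1, m2, m3, m5}; fixed.
Sat(E[a U AX (~a & p)]) = {m1, m2, m3, m5}
m6 ∉ Sat(E[a U AX (~a & p)]) = {m1, m2, m3, m5}, so the formula does not hold at m6.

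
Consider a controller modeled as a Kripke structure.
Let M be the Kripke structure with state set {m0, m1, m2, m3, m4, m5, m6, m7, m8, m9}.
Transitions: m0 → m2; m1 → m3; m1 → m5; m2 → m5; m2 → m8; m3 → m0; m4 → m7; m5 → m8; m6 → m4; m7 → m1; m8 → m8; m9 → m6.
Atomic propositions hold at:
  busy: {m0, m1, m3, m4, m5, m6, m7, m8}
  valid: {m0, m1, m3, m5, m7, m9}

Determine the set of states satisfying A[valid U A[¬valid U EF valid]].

{m0, m1, m2, m3, m4, m5, m6, m7, m9}

Sat(¬valid) = {m2, m4, m6, m8}
EF valid: least fixpoint, start Z0 = {m0, m1, m3, m5, m7, m9}, add states with some successor in Z. Z1 = {m0, m1, m2, m3, m4, m5, m7, m9}; Z2 = {m0, m1, m2, m3, m4, m5, m6, m7, m9}; fixed.
Sat(EF valid) = {m0, m1, m2, m3, m4, m5, m6, m7, m9}
A[¬valid U EF valid]: least fixpoint, start Z0 = Sat(EF valid) = {m0, m1, m2, m3, m4, m5, m6, m7, m9}, add states in Sat(¬valid) with every successor in Z. Already a fixed point.
Sat(A[¬valid U EF valid]) = {m0, m1, m2, m3, m4, m5, m6, m7, m9}
A[valid U A[¬valid U EF valid]]: least fixpoint, start Z0 = Sat(A[¬valid U EF valid]) = {m0, m1, m2, m3, m4, m5, m6, m7, m9}, add states in Sat(valid) with every successor in Z. Already a fixed point.
Sat(A[valid U A[¬valid U EF valid]]) = {m0, m1, m2, m3, m4, m5, m6, m7, m9}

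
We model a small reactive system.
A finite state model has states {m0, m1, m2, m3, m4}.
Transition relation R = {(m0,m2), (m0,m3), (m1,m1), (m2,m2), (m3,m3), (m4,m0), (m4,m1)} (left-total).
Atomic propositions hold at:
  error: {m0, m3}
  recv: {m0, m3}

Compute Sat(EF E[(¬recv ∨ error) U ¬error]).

{m0, m1, m2, m4}

Sat(¬recv) = {m1, m2, m4}
Sat(¬recv ∨ error) = {m0, m1, m2, m3, m4}
Sat(¬error) = {m1, m2, m4}
E[(¬recv ∨ error) U ¬error]: least fixpoint, start Z0 = Sat(¬error) = {m1, m2, m4}, add states in Sat(¬recv ∨ error) with some successor in Z. Z1 = {m0, m1, m2, m4}; fixed.
Sat(E[(¬recv ∨ error) U ¬error]) = {m0, m1, m2, m4}
EF E[(¬recv ∨ error) U ¬error]: least fixpoint, start Z0 = {m0, m1, m2, m4}, add states with some successor in Z. Already a fixed point.
Sat(EF E[(¬recv ∨ error) U ¬error]) = {m0, m1, m2, m4}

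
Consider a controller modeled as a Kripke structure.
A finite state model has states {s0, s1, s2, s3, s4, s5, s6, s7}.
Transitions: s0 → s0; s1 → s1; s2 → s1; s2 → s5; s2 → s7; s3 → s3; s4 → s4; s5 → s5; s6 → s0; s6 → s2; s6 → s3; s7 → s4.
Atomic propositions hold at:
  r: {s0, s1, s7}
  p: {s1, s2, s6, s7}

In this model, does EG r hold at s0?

Yes

EG r: greatest fixpoint, start Z0 = {s0, s1, s7}, keep only states in Sat with some successor in Z. Z1 = {s0, s1}; fixed.
Sat(EG r) = {s0, s1}
s0 ∈ Sat(EG r) = {s0, s1}, so the formula holds at s0.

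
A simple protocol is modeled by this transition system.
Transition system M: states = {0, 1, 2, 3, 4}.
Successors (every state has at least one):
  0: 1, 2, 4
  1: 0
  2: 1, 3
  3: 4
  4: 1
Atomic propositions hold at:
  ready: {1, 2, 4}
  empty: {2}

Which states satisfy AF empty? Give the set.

{2}

AF empty: least fixpoint, start Z0 = {2}, add states with every successor in Z. Already a fixed point.
Sat(AF empty) = {2}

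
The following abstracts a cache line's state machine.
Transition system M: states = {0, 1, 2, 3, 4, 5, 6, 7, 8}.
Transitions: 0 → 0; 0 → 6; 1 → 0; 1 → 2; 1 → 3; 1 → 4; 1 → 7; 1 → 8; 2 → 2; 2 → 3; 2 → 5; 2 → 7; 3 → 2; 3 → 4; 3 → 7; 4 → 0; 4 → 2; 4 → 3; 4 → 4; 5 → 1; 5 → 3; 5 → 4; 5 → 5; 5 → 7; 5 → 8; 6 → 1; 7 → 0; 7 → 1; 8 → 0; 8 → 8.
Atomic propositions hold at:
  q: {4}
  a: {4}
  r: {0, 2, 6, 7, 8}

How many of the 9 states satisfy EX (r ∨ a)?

8

Sat(r ∨ a) = {0, 2, 4, 6, 7, 8}
Sat(EX (r ∨ a)) = {s : some successor in {0, 2, 4, 6, 7, 8}} = {0, 1, 2, 3, 4, 5, 7, 8}
|Sat(EX (r ∨ a))| = |{0, 1, 2, 3, 4, 5, 7, 8}| = 8.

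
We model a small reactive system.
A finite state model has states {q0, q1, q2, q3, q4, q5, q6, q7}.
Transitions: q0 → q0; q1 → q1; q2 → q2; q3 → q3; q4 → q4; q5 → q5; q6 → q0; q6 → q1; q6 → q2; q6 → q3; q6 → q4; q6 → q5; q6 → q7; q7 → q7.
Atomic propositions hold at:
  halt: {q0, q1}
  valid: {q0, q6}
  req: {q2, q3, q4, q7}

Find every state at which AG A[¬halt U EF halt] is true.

{q0, q1}

Sat(¬halt) = {q2, q3, q4, q5, q6, q7}
EF halt: least fixpoint, start Z0 = {q0, q1}, add states with some successor in Z. Z1 = {q0, q1, q6}; fixed.
Sat(EF halt) = {q0, q1, q6}
A[¬halt U EF halt]: least fixpoint, start Z0 = Sat(EF halt) = {q0, q1, q6}, add states in Sat(¬halt) with every successor in Z. Already a fixed point.
Sat(A[¬halt U EF halt]) = {q0, q1, q6}
AG A[¬halt U EF halt]: greatest fixpoint, start Z0 = {q0, q1, q6}, keep only states in Sat with every successor in Z. Z1 = {q0, q1}; fixed.
Sat(AG A[¬halt U EF halt]) = {q0, q1}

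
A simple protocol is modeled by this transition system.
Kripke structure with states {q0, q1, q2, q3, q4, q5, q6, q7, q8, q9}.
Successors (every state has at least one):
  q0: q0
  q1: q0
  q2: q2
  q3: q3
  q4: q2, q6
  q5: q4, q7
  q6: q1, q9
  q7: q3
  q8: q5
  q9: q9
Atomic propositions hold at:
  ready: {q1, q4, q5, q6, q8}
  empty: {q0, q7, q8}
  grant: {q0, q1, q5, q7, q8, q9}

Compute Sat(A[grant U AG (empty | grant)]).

{q0, q1, q9}

Sat(empty | grant) = {q0, q1, q5, q7, q8, q9}
AG (empty | grant): greatest fixpoint, start Z0 = {q0, q1, q5, q7, q8, q9}, keep only states in Sat with every successor in Z. Z1 = {q0, q1, q8, q9}; Z2 = {q0, q1, q9}; fixed.
Sat(AG (empty | grant)) = {q0, q1, q9}
A[grant U AG (empty | grant)]: least fixpoint, start Z0 = Sat(AG (empty | grant)) = {q0, q1, q9}, add states in Sat(grant) with every successor in Z. Already a fixed point.
Sat(A[grant U AG (empty | grant)]) = {q0, q1, q9}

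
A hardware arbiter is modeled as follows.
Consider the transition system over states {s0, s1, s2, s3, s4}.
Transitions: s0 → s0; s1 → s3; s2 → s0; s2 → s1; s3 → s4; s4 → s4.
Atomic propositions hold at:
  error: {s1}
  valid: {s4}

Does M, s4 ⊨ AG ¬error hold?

Yes

Sat(¬error) = {s0, s2, s3, s4}
AG ¬error: greatest fixpoint, start Z0 = {s0, s2, s3, s4}, keep only states in Sat with every successor in Z. Z1 = {s0, s3, s4}; fixed.
Sat(AG ¬error) = {s0, s3, s4}
s4 ∈ Sat(AG ¬error) = {s0, s3, s4}, so the formula holds at s4.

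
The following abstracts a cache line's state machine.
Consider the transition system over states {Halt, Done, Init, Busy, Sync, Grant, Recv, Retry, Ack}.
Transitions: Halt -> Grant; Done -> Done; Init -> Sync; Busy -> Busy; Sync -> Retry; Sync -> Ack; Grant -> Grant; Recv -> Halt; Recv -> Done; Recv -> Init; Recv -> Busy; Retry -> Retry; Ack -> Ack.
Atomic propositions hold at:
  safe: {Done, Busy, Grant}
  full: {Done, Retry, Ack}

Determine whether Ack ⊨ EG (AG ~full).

No

Sat(~full) = {Halt, Init, Busy, Sync, Grant, Recv}
AG ~full: greatest fixpoint, start Z0 = {Halt, Init, Busy, Sync, Grant, Recv}, keep only states in Sat with every successor in Z. Z1 = {Halt, Init, Busy, Grant}; Z2 = {Halt, Busy, Grant}; fixed.
Sat(AG ~full) = {Halt, Busy, Grant}
EG (AG ~full): greatest fixpoint, start Z0 = {Halt, Busy, Grant}, keep only states in Sat with some successor in Z. Already a fixed point.
Sat(EG (AG ~full)) = {Halt, Busy, Grant}
Ack ∉ Sat(EG (AG ~full)) = {Halt, Busy, Grant}, so the formula does not hold at Ack.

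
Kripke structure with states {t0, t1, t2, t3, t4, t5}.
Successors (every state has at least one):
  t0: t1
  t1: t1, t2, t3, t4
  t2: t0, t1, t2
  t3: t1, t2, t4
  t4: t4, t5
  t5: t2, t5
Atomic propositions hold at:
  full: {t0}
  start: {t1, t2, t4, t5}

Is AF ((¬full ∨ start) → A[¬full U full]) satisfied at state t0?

Sat(¬full) = {t1, t2, t3, t4, t5}
Sat(¬full ∨ start) = {t1, t2, t3, t4, t5}
A[¬full U full]: least fixpoint, start Z0 = Sat(full) = {t0}, add states in Sat(¬full) with every successor in Z. Already a fixed point.
Sat(A[¬full U full]) = {t0}
Sat((¬full ∨ start) → A[¬full U full]) = {t0}
AF ((¬full ∨ start) → A[¬full U full]): least fixpoint, start Z0 = {t0}, add states with every successor in Z. Already a fixed point.
Sat(AF ((¬full ∨ start) → A[¬full U full])) = {t0}
t0 ∈ Sat(AF ((¬full ∨ start) → A[¬full U full])) = {t0}, so the formula holds at t0.

Yes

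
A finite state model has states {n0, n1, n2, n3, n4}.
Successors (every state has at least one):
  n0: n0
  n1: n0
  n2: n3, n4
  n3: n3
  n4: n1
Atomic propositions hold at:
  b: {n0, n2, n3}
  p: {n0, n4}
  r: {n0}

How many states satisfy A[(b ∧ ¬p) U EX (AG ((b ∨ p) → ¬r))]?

2

Sat(¬p) = {n1, n2, n3}
Sat(b ∧ ¬p) = {n2, n3}
Sat(b ∨ p) = {n0, n2, n3, n4}
Sat(¬r) = {n1, n2, n3, n4}
Sat((b ∨ p) → ¬r) = {n1, n2, n3, n4}
AG ((b ∨ p) → ¬r): greatest fixpoint, start Z0 = {n1, n2, n3, n4}, keep only states in Sat with every successor in Z. Z1 = {n2, n3, n4}; Z2 = {n2, n3}; Z3 = {n3}; fixed.
Sat(AG ((b ∨ p) → ¬r)) = {n3}
Sat(EX (AG ((b ∨ p) → ¬r))) = {s : some successor in {n3}} = {n2, n3}
A[(b ∧ ¬p) U EX (AG ((b ∨ p) → ¬r))]: least fixpoint, start Z0 = Sat(EX (AG ((b ∨ p) → ¬r))) = {n2, n3}, add states in Sat(b ∧ ¬p) with every successor in Z. Already a fixed point.
Sat(A[(b ∧ ¬p) U EX (AG ((b ∨ p) → ¬r))]) = {n2, n3}
|Sat(A[(b ∧ ¬p) U EX (AG ((b ∨ p) → ¬r))])| = |{n2, n3}| = 2.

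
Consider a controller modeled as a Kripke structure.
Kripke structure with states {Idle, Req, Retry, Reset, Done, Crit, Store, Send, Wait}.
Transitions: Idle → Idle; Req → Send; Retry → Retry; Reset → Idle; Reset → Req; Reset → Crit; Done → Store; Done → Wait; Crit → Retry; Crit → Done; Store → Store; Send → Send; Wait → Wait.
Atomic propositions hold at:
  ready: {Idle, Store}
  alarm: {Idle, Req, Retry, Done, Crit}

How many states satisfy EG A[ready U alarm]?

A[ready U alarm]: least fixpoint, start Z0 = Sat(alarm) = {Idle, Req, Retry, Done, Crit}, add states in Sat(ready) with every successor in Z. Already a fixed point.
Sat(A[ready U alarm]) = {Idle, Req, Retry, Done, Crit}
EG A[ready U alarm]: greatest fixpoint, start Z0 = {Idle, Req, Retry, Done, Crit}, keep only states in Sat with some successor in Z. Z1 = {Idle, Retry, Crit}; fixed.
Sat(EG A[ready U alarm]) = {Idle, Retry, Crit}
|Sat(EG A[ready U alarm])| = |{Idle, Retry, Crit}| = 3.

3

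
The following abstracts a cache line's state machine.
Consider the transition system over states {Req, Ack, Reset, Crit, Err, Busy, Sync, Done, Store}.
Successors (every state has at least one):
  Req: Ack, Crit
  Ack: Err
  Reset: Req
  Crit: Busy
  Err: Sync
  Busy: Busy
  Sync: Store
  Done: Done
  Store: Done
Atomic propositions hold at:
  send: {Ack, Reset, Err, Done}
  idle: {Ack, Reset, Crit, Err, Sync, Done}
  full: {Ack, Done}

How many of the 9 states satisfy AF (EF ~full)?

8

Sat(~full) = {Req, Reset, Crit, Err, Busy, Sync, Store}
EF ~full: least fixpoint, start Z0 = {Req, Reset, Crit, Err, Busy, Sync, Store}, add states with some successor in Z. Z1 = {Req, Ack, Reset, Crit, Err, Busy, Sync, Store}; fixed.
Sat(EF ~full) = {Req, Ack, Reset, Crit, Err, Busy, Sync, Store}
AF (EF ~full): least fixpoint, start Z0 = {Req, Ack, Reset, Crit, Err, Busy, Sync, Store}, add states with every successor in Z. Already a fixed point.
Sat(AF (EF ~full)) = {Req, Ack, Reset, Crit, Err, Busy, Sync, Store}
|Sat(AF (EF ~full))| = |{Req, Ack, Reset, Crit, Err, Busy, Sync, Store}| = 8.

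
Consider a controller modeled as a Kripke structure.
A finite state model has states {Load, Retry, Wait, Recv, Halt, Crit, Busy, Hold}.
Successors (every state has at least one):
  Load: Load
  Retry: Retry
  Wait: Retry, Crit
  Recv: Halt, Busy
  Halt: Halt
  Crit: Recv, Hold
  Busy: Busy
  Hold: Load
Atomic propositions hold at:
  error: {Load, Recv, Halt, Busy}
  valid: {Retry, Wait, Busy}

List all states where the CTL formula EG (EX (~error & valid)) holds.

{Retry, Wait}

Sat(~error) = {Retry, Wait, Crit, Hold}
Sat(~error & valid) = {Retry, Wait}
Sat(EX (~error & valid)) = {s : some successor in {Retry, Wait}} = {Retry, Wait}
EG (EX (~error & valid)): greatest fixpoint, start Z0 = {Retry, Wait}, keep only states in Sat with some successor in Z. Already a fixed point.
Sat(EG (EX (~error & valid))) = {Retry, Wait}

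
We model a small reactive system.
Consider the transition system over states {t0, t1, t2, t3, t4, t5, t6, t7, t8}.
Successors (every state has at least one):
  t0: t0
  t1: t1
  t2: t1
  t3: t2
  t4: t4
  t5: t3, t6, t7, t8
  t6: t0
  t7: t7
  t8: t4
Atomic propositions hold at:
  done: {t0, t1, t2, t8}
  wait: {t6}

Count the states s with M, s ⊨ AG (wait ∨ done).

Sat(wait ∨ done) = {t0, t1, t2, t6, t8}
AG (wait ∨ done): greatest fixpoint, start Z0 = {t0, t1, t2, t6, t8}, keep only states in Sat with every successor in Z. Z1 = {t0, t1, t2, t6}; fixed.
Sat(AG (wait ∨ done)) = {t0, t1, t2, t6}
|Sat(AG (wait ∨ done))| = |{t0, t1, t2, t6}| = 4.

4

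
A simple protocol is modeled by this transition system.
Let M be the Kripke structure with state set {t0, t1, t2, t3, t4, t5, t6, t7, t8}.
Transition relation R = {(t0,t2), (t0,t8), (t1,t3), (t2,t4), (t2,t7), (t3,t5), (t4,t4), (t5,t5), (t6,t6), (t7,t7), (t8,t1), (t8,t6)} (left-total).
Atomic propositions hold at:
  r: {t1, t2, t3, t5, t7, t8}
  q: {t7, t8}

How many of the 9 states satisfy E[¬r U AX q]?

1

Sat(¬r) = {t0, t4, t6}
Sat(AX q) = {s : every successor in {t7, t8}} = {t7}
E[¬r U AX q]: least fixpoint, start Z0 = Sat(AX q) = {t7}, add states in Sat(¬r) with some successor in Z. Already a fixed point.
Sat(E[¬r U AX q]) = {t7}
|Sat(E[¬r U AX q])| = |{t7}| = 1.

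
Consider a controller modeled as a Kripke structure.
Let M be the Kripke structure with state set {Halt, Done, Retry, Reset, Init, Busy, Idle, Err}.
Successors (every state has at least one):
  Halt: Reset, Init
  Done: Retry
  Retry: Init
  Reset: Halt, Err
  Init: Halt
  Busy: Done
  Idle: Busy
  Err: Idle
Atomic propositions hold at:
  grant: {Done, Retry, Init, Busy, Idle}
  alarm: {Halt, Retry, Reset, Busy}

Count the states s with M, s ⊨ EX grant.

6

Sat(EX grant) = {s : some successor in {Done, Retry, Init, Busy, Idle}} = {Halt, Done, Retry, Busy, Idle, Err}
|Sat(EX grant)| = |{Halt, Done, Retry, Busy, Idle, Err}| = 6.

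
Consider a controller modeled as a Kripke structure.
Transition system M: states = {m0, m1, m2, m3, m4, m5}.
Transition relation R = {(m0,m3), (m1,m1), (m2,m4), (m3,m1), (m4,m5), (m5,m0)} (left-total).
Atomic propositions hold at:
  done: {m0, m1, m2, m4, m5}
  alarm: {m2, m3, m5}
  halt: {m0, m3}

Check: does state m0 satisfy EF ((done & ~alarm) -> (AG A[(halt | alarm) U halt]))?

Sat(~alarm) = {m0, m1, m4}
Sat(done & ~alarm) = {m0, m1, m4}
Sat(halt | alarm) = {m0, m2, m3, m5}
A[(halt | alarm) U halt]: least fixpoint, start Z0 = Sat(halt) = {m0, m3}, add states in Sat(halt | alarm) with every successor in Z. Z1 = {m0, m3, m5}; fixed.
Sat(A[(halt | alarm) U halt]) = {m0, m3, m5}
AG A[(halt | alarm) U halt]: greatest fixpoint, start Z0 = {m0, m3, m5}, keep only states in Sat with every successor in Z. Z1 = {m0, m5}; Z2 = {m5}; Z3 = ∅; fixed.
Sat(AG A[(halt | alarm) U halt]) = ∅
Sat((done & ~alarm) -> (AG A[(halt | alarm) U halt])) = {m2, m3, m5}
EF ((done & ~alarm) -> (AG A[(halt | alarm) U halt])): least fixpoint, start Z0 = {m2, m3, m5}, add states with some successor in Z. Z1 = {m0, m2, m3, m4, m5}; fixed.
Sat(EF ((done & ~alarm) -> (AG A[(halt | alarm) U halt]))) = {m0, m2, m3, m4, m5}
m0 ∈ Sat(EF ((done & ~alarm) -> (AG A[(halt | alarm) U halt]))) = {m0, m2, m3, m4, m5}, so the formula holds at m0.

Yes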